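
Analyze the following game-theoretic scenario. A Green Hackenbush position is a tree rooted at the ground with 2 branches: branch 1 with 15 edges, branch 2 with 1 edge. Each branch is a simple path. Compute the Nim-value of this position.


The tree has 2 branches from the ground vertex.
In Green Hackenbush, the Nim-value of a simple path of length k is k.
Branch 1: length 15, Nim-value = 15
Branch 2: length 1, Nim-value = 1
Total Nim-value = XOR of all branch values:
0 XOR 15 = 15
15 XOR 1 = 14
Nim-value of the tree = 14

14


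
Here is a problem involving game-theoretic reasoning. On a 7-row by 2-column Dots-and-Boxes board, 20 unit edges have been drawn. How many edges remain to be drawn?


Grid: 7 x 2 boxes, i.e. 8 rows and 3 columns of dots.
Horizontal edges: (rows + 1) * cols = 8 * 2 = 16
Vertical edges: rows * (cols + 1) = 7 * 3 = 21
Total edges: 16 + 21 = 37
Edges drawn: 20
Remaining: 37 - 20 = 17

17


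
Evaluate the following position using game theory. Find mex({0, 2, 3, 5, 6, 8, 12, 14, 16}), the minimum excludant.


Set = {0, 2, 3, 5, 6, 8, 12, 14, 16}
0 is in the set.
1 is NOT in the set. This is the mex.
mex = 1

1


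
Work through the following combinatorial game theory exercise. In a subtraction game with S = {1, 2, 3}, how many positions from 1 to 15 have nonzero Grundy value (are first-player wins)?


Subtraction set S = {1, 2, 3}, so G(n) = n mod 4.
G(n) = 0 when n is a multiple of 4.
Multiples of 4 in [1, 15]: 3
N-positions (nonzero Grundy) = 15 - 3 = 12

12


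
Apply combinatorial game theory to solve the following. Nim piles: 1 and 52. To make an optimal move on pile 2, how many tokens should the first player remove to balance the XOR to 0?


Piles: 1 and 52
Current XOR: 1 XOR 52 = 53 (non-zero, so this is an N-position).
To make the XOR zero, we need to find a move that balances the piles.
For pile 2 (size 52): target = 52 XOR 53 = 1
We reduce pile 2 from 52 to 1.
Tokens removed: 52 - 1 = 51
Verification: 1 XOR 1 = 0

51


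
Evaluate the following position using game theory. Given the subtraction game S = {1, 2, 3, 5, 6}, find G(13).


The subtraction set is S = {1, 2, 3, 5, 6}.
G(k) = mex{ G(k - s) : s in S, s <= k }. We compute iteratively: G(0) = 0.
G(1) = mex({0}) = 1
G(2) = mex({0, 1}) = 2
G(3) = mex({0, 1, 2}) = 3
G(4) = mex({1, 2, 3}) = 0
G(5) = mex({0, 2, 3}) = 1
G(6) = mex({0, 1, 3}) = 2
G(7) = mex({0, 1, 2}) = 3
G(8) = mex({1, 2, 3}) = 0
G(9) = mex({0, 2, 3}) = 1
Observe that G(4)..G(9) = 0, 1, 2, 3, 0, 1 repeats G(0)..G(5) = 0, 1, 2, 3, 0, 1.
For k >= max(S) = 6, G(k) is determined by the previous 6 values G(k-6)..G(k-1); a window of 6 consecutive values has recurred shifted by 4, so by induction G(k + 4) = G(k) for all k >= 0: the sequence is periodic from the start with period 4.
One period: G(0..3) = 0, 1, 2, 3.
13 mod 4 = 1, so G(13) = G(1) = 1.

1


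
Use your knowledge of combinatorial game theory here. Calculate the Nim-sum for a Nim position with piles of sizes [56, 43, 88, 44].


We need the XOR (exclusive or) of all pile sizes.
After XOR-ing pile 1 (size 56): 0 XOR 56 = 56
After XOR-ing pile 2 (size 43): 56 XOR 43 = 19
After XOR-ing pile 3 (size 88): 19 XOR 88 = 75
After XOR-ing pile 4 (size 44): 75 XOR 44 = 103
The Nim-value of this position is 103.

103


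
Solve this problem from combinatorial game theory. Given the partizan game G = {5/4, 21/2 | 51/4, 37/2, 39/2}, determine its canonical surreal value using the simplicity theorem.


Left options: {5/4, 21/2}, max = 21/2
Right options: {51/4, 37/2, 39/2}, min = 51/4
All options are numbers and max(Left) < min(Right), so by the simplicity theorem the value is the simplest (earliest-born) number strictly between 21/2 and 51/4.
Integers 11 through 12 all lie strictly between 21/2 and 51/4.
Among integers, the simplest (lowest birthday = smallest |n|; 0 is born on day 0, +-n on day n) is 11.
No non-integer in the interval can be simpler: if x is a non-integer in the interval, then floor(x) or ceil(x) also lies in the interval (the interval contains an integer), and both are proper prefixes of x's sign expansion, i.e. born earlier. So the game value is 11.
Game value = 11

11


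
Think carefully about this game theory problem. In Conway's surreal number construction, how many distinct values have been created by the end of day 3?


Day 0: {|} = 0 is born. Count = 1.
Day n: the number of surreal numbers born by day n is 2^(n+1) - 1.
By day 0: 2^1 - 1 = 1
By day 1: 2^2 - 1 = 3
By day 2: 2^3 - 1 = 7
By day 3: 2^4 - 1 = 15
By day 3: 15 surreal numbers.

15


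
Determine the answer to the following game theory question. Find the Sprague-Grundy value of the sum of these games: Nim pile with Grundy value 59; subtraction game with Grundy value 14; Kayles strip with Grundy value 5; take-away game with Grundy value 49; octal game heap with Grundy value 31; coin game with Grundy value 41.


By the Sprague-Grundy theorem, the Grundy value of a sum of games is the XOR of individual Grundy values.
Nim pile: Grundy value = 59. Running XOR: 0 XOR 59 = 59
subtraction game: Grundy value = 14. Running XOR: 59 XOR 14 = 53
Kayles strip: Grundy value = 5. Running XOR: 53 XOR 5 = 48
take-away game: Grundy value = 49. Running XOR: 48 XOR 49 = 1
octal game heap: Grundy value = 31. Running XOR: 1 XOR 31 = 30
coin game: Grundy value = 41. Running XOR: 30 XOR 41 = 55
The combined Grundy value is 55.

55


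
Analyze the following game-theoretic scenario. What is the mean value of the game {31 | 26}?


Game = {31 | 26}, a switch {a | b} with numbers a > b.
Its thermograph has left wall a - t and right wall b + t, which meet at t = (a - b)/2, where both equal (a + b)/2. So the mast (mean value) is at (a + b)/2.
Mean = (31 + (26))/2 = 57/2 = 57/2

57/2


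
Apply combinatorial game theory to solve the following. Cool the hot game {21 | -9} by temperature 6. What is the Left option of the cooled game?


Original game: {21 | -9} (a switch {a | b} with a > b).
Cooling by t (for t below the temperature (a - b)/2 = 15) taxes each move by t: {a | b} cooled by t is {a - t | b + t}.
Cooling amount: t = 6
Cooled Left option: 21 - 6 = 15
Cooled Right option: -9 + 6 = -3
Cooled game: {15 | -3}
Left option = 15

15


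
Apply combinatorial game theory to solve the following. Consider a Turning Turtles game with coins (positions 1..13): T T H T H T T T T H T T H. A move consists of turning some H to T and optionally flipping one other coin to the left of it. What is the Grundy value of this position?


Coins: T T H T H T T T T H T T H
Key fact: a single head at position k behaves exactly like a Nim heap of size k (turning it to T and optionally flipping a coin at j < k corresponds to moving the heap from k to j, or to 0), and heads combine as a disjunctive sum (two heads at the same place would cancel, matching j XOR j = 0). So the Nim-value is the XOR of the 1-indexed positions of the heads.
Face-up positions (1-indexed): [3, 5, 10, 13]
XOR 0 with 3: 0 XOR 3 = 3
XOR 3 with 5: 3 XOR 5 = 6
XOR 6 with 10: 6 XOR 10 = 12
XOR 12 with 13: 12 XOR 13 = 1
Nim-value = 1

1


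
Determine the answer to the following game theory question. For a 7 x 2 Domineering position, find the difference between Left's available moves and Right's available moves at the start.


Board is 7 x 2 (rows x cols).
Left (vertical) placements: (rows-1) * cols = 6 * 2 = 12
Right (horizontal) placements: rows * (cols-1) = 7 * 1 = 7
Advantage = Left - Right = 12 - 7 = 5

5


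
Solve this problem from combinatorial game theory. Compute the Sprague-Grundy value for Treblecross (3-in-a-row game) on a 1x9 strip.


Treblecross: place X on empty cells; 3-in-a-row wins.
Playing within two cells of an existing X lets the opponent win at once, so sensible play treats the cells i-2..i+2 around each X as dead. The player left with no safe cell loses, so this is a normal-play take-away game on strips of safe cells.
Placing X at cell i (0-indexed) of a strip of k safe cells leaves independent strips of sizes max(0, i-2) and max(0, k-i-3). Hence G(k) = mex{ G(max(0,i-2)) XOR G(max(0,k-i-3)) : 0 <= i < k }, with G(0) = 0.
G(1): splits (0,0):0^0=0 -> mex({0}) = 1
G(2): splits (0,0):0^0=0 -> mex({0}) = 1
G(3): splits (0,0):0^0=0 -> mex({0}) = 1
G(4): splits (0,1):0^1=1 (0,0):0^0=0 -> mex({0, 1}) = 2
G(5): splits (0,2):0^1=1 (0,1):0^1=1 (0,0):0^0=0 -> mex({0, 1}) = 2
G(6) = mex({1}) = 0
G(7) = mex({0, 1, 2}) = 3
G(8) = mex({0, 1, 2}) = 3
G(9) = mex({0, 2}) = 1
Therefore G(9) = 1.

1


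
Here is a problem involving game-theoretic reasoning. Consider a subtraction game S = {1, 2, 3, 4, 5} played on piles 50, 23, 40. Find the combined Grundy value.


Subtraction set: {1, 2, 3, 4, 5}
For this subtraction set, G(n) = n mod 6 (period = max + 1 = 6).
Pile 1 (size 50): G(50) = 50 mod 6 = 2
Pile 2 (size 23): G(23) = 23 mod 6 = 5
Pile 3 (size 40): G(40) = 40 mod 6 = 4
Total Grundy value = XOR of all: 2 XOR 5 XOR 4 = 3

3


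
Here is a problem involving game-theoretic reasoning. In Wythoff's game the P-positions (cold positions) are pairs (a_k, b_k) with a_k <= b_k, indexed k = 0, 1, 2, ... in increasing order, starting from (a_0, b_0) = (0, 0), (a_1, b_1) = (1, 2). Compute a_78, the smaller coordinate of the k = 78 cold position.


By Wythoff's theorem, a_k = floor(k * phi) and b_k = floor(k * phi^2) = a_k + k, where phi = (1 + sqrt(5))/2 is the golden ratio.
phi = (1 + sqrt(5))/2 = 1.618034
k = 78
k * phi = 78 * 1.618034 = 126.206651
a_78 = floor(k * phi) = 126

126


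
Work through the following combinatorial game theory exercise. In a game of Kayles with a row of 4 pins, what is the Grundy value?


Kayles: a move removes 1 or 2 adjacent pins from a contiguous row.
Removing pins from a row of k leaves two independent rows (a, b) with a + b = k - 1 (one pin) or a + b = k - 2 (two pins); an end removal gives a = 0.
By Sprague-Grundy, G(k) = mex{ G(a) XOR G(b) } over all these splits. G(0) = 0.
G(1): splits (0,0):0^0=0 -> mex({0}) = 1
G(2): splits (0,1):0^1=1 (0,0):0^0=0 -> mex({0, 1}) = 2
G(3): splits (0,2):0^2=2 (1,1):1^1=0 (0,1):0^1=1 -> mex({0, 1, 2}) = 3
G(4): splits (0,3):0^3=3 (1,2):1^2=3 (0,2):0^2=2 (1,1):1^1=0 -> mex({0, 2, 3}) = 1
Therefore G(4) = 1.

1


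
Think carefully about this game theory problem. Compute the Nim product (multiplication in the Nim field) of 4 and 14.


Nim multiplication is bilinear over XOR: (u XOR v) * w = (u*w) XOR (v*w).
So we split each operand into its bit components and XOR the pairwise Nim products.
4 = 4 (as XOR of powers of 2).
14 = 2 + 4 + 8 (as XOR of powers of 2).
Using the standard Nim-product table on single bits:
  2*2 = 3,   2*4 = 8,   2*8 = 12,
  4*4 = 6,   4*8 = 11,  8*8 = 13,
and  1*x = x (identity), k*l = l*k (commutative).
Pairwise Nim products:
  4 * 2 = 8
  4 * 4 = 6
  4 * 8 = 11
XOR them: 8 XOR 6 XOR 11 = 5.
Result: 4 * 14 = 5 (in Nim).

5


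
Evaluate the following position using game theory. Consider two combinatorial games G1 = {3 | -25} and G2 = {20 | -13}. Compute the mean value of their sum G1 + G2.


G1 = {3 | -25}, G2 = {20 | -13}
Each is a switch {a | b} with numbers a > b; its mean value is (a + b)/2, and mean value is additive over game sums: m(G1 + G2) = m(G1) + m(G2).
Mean of G1 = (3 + (-25))/2 = -22/2 = -11
Mean of G2 = (20 + (-13))/2 = 7/2 = 7/2
Mean of G1 + G2 = -11 + 7/2 = -15/2

-15/2


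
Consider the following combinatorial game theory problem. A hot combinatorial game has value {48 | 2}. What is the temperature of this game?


The game is {48 | 2}, a switch {a | b} with numbers a > b.
Cooling {a | b} by t gives {a - t | b + t}, which stops being hot when a - t = b + t, i.e. at t = (a - b)/2. So the temperature of a switch is (a - b)/2.
Temperature = (Left option - Right option) / 2
= (48 - (2)) / 2
= 46 / 2
= 23

23


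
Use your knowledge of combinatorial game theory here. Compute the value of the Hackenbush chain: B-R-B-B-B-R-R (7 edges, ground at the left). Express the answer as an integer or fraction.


Edges (from ground): B-R-B-B-B-R-R
By Berlekamp's sign-expansion rule, a Blue-Red Hackenbush stalk has the value of the surreal number whose sign sequence is the edge sequence with B -> + and R -> -.
Sign sequence: +-+++--
Trace the sign expansion in the surreal number tree, starting from 0:
Edge 1: B (sign +) -> bounds (0, +inf), value = 1
Edge 2: R (sign -) -> bounds (0, 1), value = 1/2
Edge 3: B (sign +) -> bounds (1/2, 1), value = 3/4
Edge 4: B (sign +) -> bounds (3/4, 1), value = 7/8
Edge 5: B (sign +) -> bounds (7/8, 1), value = 15/16
Edge 6: R (sign -) -> bounds (7/8, 15/16), value = 29/32
Edge 7: R (sign -) -> bounds (7/8, 29/32), value = 57/64
Game value = 57/64

57/64


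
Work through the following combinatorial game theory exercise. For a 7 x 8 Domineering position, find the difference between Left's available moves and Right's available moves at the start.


Board is 7 x 8 (rows x cols).
Left (vertical) placements: (rows-1) * cols = 6 * 8 = 48
Right (horizontal) placements: rows * (cols-1) = 7 * 7 = 49
Advantage = Left - Right = 48 - 49 = -1

-1


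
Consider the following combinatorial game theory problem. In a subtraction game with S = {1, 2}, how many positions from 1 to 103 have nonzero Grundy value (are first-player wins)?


Subtraction set S = {1, 2}, so G(n) = n mod 3.
G(n) = 0 when n is a multiple of 3.
Multiples of 3 in [1, 103]: 34
N-positions (nonzero Grundy) = 103 - 34 = 69

69


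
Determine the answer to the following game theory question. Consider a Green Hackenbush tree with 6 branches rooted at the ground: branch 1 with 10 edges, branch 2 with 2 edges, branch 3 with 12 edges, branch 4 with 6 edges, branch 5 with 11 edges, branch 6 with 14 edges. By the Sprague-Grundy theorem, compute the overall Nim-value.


The tree has 6 branches from the ground vertex.
In Green Hackenbush, the Nim-value of a simple path of length k is k.
Branch 1: length 10, Nim-value = 10
Branch 2: length 2, Nim-value = 2
Branch 3: length 12, Nim-value = 12
Branch 4: length 6, Nim-value = 6
Branch 5: length 11, Nim-value = 11
Branch 6: length 14, Nim-value = 14
Total Nim-value = XOR of all branch values:
0 XOR 10 = 10
10 XOR 2 = 8
8 XOR 12 = 4
4 XOR 6 = 2
2 XOR 11 = 9
9 XOR 14 = 7
Nim-value of the tree = 7

7


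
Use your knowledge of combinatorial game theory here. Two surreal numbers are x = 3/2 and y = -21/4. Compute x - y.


x = 3/2, y = -21/4
Converting to common denominator: 4
x = 6/4, y = -21/4
x - y = 3/2 - -21/4 = 27/4

27/4


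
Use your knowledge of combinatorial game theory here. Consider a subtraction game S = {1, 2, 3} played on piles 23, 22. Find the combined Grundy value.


Subtraction set: {1, 2, 3}
For this subtraction set, G(n) = n mod 4 (period = max + 1 = 4).
Pile 1 (size 23): G(23) = 23 mod 4 = 3
Pile 2 (size 22): G(22) = 22 mod 4 = 2
Total Grundy value = XOR of all: 3 XOR 2 = 1

1


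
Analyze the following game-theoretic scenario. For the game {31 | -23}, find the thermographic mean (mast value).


Game = {31 | -23}, a switch {a | b} with numbers a > b.
Its thermograph has left wall a - t and right wall b + t, which meet at t = (a - b)/2, where both equal (a + b)/2. So the mast (mean value) is at (a + b)/2.
Mean = (31 + (-23))/2 = 8/2 = 4

4


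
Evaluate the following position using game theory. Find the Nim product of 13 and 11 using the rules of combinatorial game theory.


Nim multiplication is bilinear over XOR: (u XOR v) * w = (u*w) XOR (v*w).
So we split each operand into its bit components and XOR the pairwise Nim products.
13 = 1 + 4 + 8 (as XOR of powers of 2).
11 = 1 + 2 + 8 (as XOR of powers of 2).
Using the standard Nim-product table on single bits:
  2*2 = 3,   2*4 = 8,   2*8 = 12,
  4*4 = 6,   4*8 = 11,  8*8 = 13,
and  1*x = x (identity), k*l = l*k (commutative).
Pairwise Nim products:
  1 * 1 = 1
  1 * 2 = 2
  1 * 8 = 8
  4 * 1 = 4
  4 * 2 = 8
  4 * 8 = 11
  8 * 1 = 8
  8 * 2 = 12
  8 * 8 = 13
XOR them: 1 XOR 2 XOR 8 XOR 4 XOR 8 XOR 11 XOR 8 XOR 12 XOR 13 = 5.
Result: 13 * 11 = 5 (in Nim).

5


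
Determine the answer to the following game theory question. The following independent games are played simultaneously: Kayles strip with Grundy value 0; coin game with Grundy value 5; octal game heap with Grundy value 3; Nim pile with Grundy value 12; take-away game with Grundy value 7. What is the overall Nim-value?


By the Sprague-Grundy theorem, the Grundy value of a sum of games is the XOR of individual Grundy values.
Kayles strip: Grundy value = 0. Running XOR: 0 XOR 0 = 0
coin game: Grundy value = 5. Running XOR: 0 XOR 5 = 5
octal game heap: Grundy value = 3. Running XOR: 5 XOR 3 = 6
Nim pile: Grundy value = 12. Running XOR: 6 XOR 12 = 10
take-away game: Grundy value = 7. Running XOR: 10 XOR 7 = 13
The combined Grundy value is 13.

13


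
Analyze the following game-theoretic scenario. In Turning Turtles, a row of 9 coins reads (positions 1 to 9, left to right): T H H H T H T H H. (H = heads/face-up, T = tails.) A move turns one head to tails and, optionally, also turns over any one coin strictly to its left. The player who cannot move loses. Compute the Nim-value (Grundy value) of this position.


Coins: T H H H T H T H H
Key fact: a single head at position k behaves exactly like a Nim heap of size k (turning it to T and optionally flipping a coin at j < k corresponds to moving the heap from k to j, or to 0), and heads combine as a disjunctive sum (two heads at the same place would cancel, matching j XOR j = 0). So the Nim-value is the XOR of the 1-indexed positions of the heads.
Face-up positions (1-indexed): [2, 3, 4, 6, 8, 9]
XOR 0 with 2: 0 XOR 2 = 2
XOR 2 with 3: 2 XOR 3 = 1
XOR 1 with 4: 1 XOR 4 = 5
XOR 5 with 6: 5 XOR 6 = 3
XOR 3 with 8: 3 XOR 8 = 11
XOR 11 with 9: 11 XOR 9 = 2
Nim-value = 2

2


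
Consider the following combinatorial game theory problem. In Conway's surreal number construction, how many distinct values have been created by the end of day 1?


Day 0: {|} = 0 is born. Count = 1.
Day n: the number of surreal numbers born by day n is 2^(n+1) - 1.
By day 0: 2^1 - 1 = 1
By day 1: 2^2 - 1 = 3
By day 1: 3 surreal numbers.

3


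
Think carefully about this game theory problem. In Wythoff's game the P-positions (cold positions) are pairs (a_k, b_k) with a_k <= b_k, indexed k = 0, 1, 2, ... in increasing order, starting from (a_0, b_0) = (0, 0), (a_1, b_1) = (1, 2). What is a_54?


By Wythoff's theorem, a_k = floor(k * phi) and b_k = floor(k * phi^2) = a_k + k, where phi = (1 + sqrt(5))/2 is the golden ratio.
phi = (1 + sqrt(5))/2 = 1.618034
k = 54
k * phi = 54 * 1.618034 = 87.373835
a_54 = floor(k * phi) = 87

87


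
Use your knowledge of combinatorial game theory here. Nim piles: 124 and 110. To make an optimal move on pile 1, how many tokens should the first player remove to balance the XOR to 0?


Piles: 124 and 110
Current XOR: 124 XOR 110 = 18 (non-zero, so this is an N-position).
To make the XOR zero, we need to find a move that balances the piles.
For pile 1 (size 124): target = 124 XOR 18 = 110
We reduce pile 1 from 124 to 110.
Tokens removed: 124 - 110 = 14
Verification: 110 XOR 110 = 0

14


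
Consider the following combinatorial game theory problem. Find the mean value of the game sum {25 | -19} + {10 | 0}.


G1 = {25 | -19}, G2 = {10 | 0}
Each is a switch {a | b} with numbers a > b; its mean value is (a + b)/2, and mean value is additive over game sums: m(G1 + G2) = m(G1) + m(G2).
Mean of G1 = (25 + (-19))/2 = 6/2 = 3
Mean of G2 = (10 + (0))/2 = 10/2 = 5
Mean of G1 + G2 = 3 + 5 = 8

8


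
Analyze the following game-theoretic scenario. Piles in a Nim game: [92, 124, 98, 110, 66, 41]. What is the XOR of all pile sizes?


We need the XOR (exclusive or) of all pile sizes.
After XOR-ing pile 1 (size 92): 0 XOR 92 = 92
After XOR-ing pile 2 (size 124): 92 XOR 124 = 32
After XOR-ing pile 3 (size 98): 32 XOR 98 = 66
After XOR-ing pile 4 (size 110): 66 XOR 110 = 44
After XOR-ing pile 5 (size 66): 44 XOR 66 = 110
After XOR-ing pile 6 (size 41): 110 XOR 41 = 71
The Nim-value of this position is 71.

71


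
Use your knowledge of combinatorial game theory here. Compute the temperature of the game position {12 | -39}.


The game is {12 | -39}, a switch {a | b} with numbers a > b.
Cooling {a | b} by t gives {a - t | b + t}, which stops being hot when a - t = b + t, i.e. at t = (a - b)/2. So the temperature of a switch is (a - b)/2.
Temperature = (Left option - Right option) / 2
= (12 - (-39)) / 2
= 51 / 2
= 51/2

51/2


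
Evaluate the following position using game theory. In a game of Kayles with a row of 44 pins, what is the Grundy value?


Kayles: a move removes 1 or 2 adjacent pins from a contiguous row.
Removing pins from a row of k leaves two independent rows (a, b) with a + b = k - 1 (one pin) or a + b = k - 2 (two pins); an end removal gives a = 0.
By Sprague-Grundy, G(k) = mex{ G(a) XOR G(b) } over all these splits. G(0) = 0.
G(1): splits (0,0):0^0=0 -> mex({0}) = 1
G(2): splits (0,1):0^1=1 (0,0):0^0=0 -> mex({0, 1}) = 2
G(3): splits (0,2):0^2=2 (1,1):1^1=0 (0,1):0^1=1 -> mex({0, 1, 2}) = 3
G(4): splits (0,3):0^3=3 (1,2):1^2=3 (0,2):0^2=2 (1,1):1^1=0 -> mex({0, 2, 3}) = 1
G(5): splits (0,4):0^1=1 (1,3):1^3=2 (2,2):2^2=0 (0,3):0^3=3 (1,2):1^2=3 -> mex({0, 1, 2, 3}) = 4
G(6) = mex({0, 1, 2, 4}) = 3
G(7) = mex({0, 1, 3, 4, 5}) = 2
G(8) = mex({0, 2, 3, 5, 6}) = 1
G(9) = mex({0, 1, 2, 3, 6, 7}) = 4
G(10) = mex({0, 1, 3, 4, 5, 7}) = 2
G(11) = mex({0, 1, 2, 3, 4, 5}) = 6
G(12) = mex({0, 1, 2, 3, 5, 6, 7}) = 4
G(13) = mex({0, 2, 3, 4, 6, 7}) = 1
G(14) = mex({0, 1, 4, 5, 6, 7}) = 2
G(15) = mex({0, 1, 2, 3, 4, 5, 6}) = 7
G(16) = mex({0, 2, 3, 5, 6, 7}) = 1
G(17) = mex({0, 1, 2, 3, 5, 6, 7}) = 4
G(18) = mex({0, 1, 2, 4, 5, 6}) = 3
G(19) = mex({0, 1, 3, 4, 5, 7}) = 2
G(20) = mex({0, 2, 3, 4, 5, 6, 7}) = 1
G(21) = mex({0, 1, 2, 3, 5, 6, 7}) = 4
G(22) = mex({0, 1, 2, 3, 4, 5, 7}) = 6
G(23) = mex({0, 1, 2, 3, 4, 5, 6}) = 7
G(24) = mex({0, 1, 2, 3, 5, 6, 7}) = 4
G(25) = mex({0, 2, 3, 4, 6, 7}) = 1
G(26) = mex({0, 1, 3, 4, 5, 6, 7}) = 2
G(27) = mex({0, 1, 2, 3, 4, 5, 6, 7}) = 8
G(28) = mex({0, 1, 2, 3, 4, 6, 7, 8}) = 5
G(29) = mex({0, 1, 2, 3, 5, 6, 7, 8, 9}) = 4
G(30) = mex({0, 1, 2, 3, 4, 5, 6, 9, 10}) = 7
G(31) = mex({0, 1, 3, 4, 5, 7, 10, 11}) = 2
G(32) = mex({0, 2, 3, 4, 5, 6, 7, 9, 11}) = 1
G(33) = mex({0, 1, 2, 3, 4, 5, 6, 7, 9, 12}) = 8
G(34) = mex({0, 1, 2, 3, 4, 5, 7, 8, 11, 12}) = 6
G(35) = mex({0, 1, 2, 3, 4, 5, 6, 8, 9, 10, 11}) = 7
G(36) = mex({0, 1, 2, 3, 5, 6, 7, 9, 10}) = 4
G(37) = mex({0, 2, 3, 4, 6, 7, 9, 10, 11, 12}) = 1
G(38) = mex({0, 1, 3, 4, 5, 6, 7, 9, 10, 11, 12}) = 2
G(39) = mex({0, 1, 2, 4, 5, 6, 7, 9, 10, 12, 14}) = 3
G(40) = mex({0, 2, 3, 4, 6, 7, 11, 12, 14}) = 1
G(41) = mex({0, 1, 2, 3, 5, 6, 7, 9, 10, 11, 12}) = 4
G(42) = mex({0, 1, 2, 3, 4, 5, 6, 9, 10}) = 7
G(43) = mex({0, 1, 3, 4, 5, 7, 9, 10, 12, 15}) = 2
G(44) = mex({0, 2, 3, 4, 5, 6, 7, 9, 10, 12, 15}) = 1
Therefore G(44) = 1.

1


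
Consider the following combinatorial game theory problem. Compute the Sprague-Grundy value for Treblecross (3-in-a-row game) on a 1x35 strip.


Treblecross: place X on empty cells; 3-in-a-row wins.
Playing within two cells of an existing X lets the opponent win at once, so sensible play treats the cells i-2..i+2 around each X as dead. The player left with no safe cell loses, so this is a normal-play take-away game on strips of safe cells.
Placing X at cell i (0-indexed) of a strip of k safe cells leaves independent strips of sizes max(0, i-2) and max(0, k-i-3). Hence G(k) = mex{ G(max(0,i-2)) XOR G(max(0,k-i-3)) : 0 <= i < k }, with G(0) = 0.
G(1): splits (0,0):0^0=0 -> mex({0}) = 1
G(2): splits (0,0):0^0=0 -> mex({0}) = 1
G(3): splits (0,0):0^0=0 -> mex({0}) = 1
G(4): splits (0,1):0^1=1 (0,0):0^0=0 -> mex({0, 1}) = 2
G(5): splits (0,2):0^1=1 (0,1):0^1=1 (0,0):0^0=0 -> mex({0, 1}) = 2
G(6) = mex({1}) = 0
G(7) = mex({0, 1, 2}) = 3
G(8) = mex({0, 1, 2}) = 3
G(9) = mex({0, 2}) = 1
G(10) = mex({0, 2, 3}) = 1
G(11) = mex({0, 3}) = 1
G(12) = mex({1, 3}) = 0
G(13) = mex({0, 1, 2, 3}) = 4
G(14) = mex({0, 1, 2}) = 3
G(15) = mex({0, 1, 2}) = 3
G(16) = mex({0, 1, 2, 4}) = 3
G(17) = mex({0, 1, 3, 4}) = 2
G(18) = mex({0, 1, 3, 4}) = 2
G(19) = mex({0, 1, 3, 5}) = 2
G(20) = mex({0, 1, 2, 3, 5}) = 4
G(21) = mex({0, 1, 2, 3, 5}) = 4
G(22) = mex({1, 2, 6}) = 0
G(23) = mex({0, 1, 2, 3, 4, 6}) = 5
G(24) = mex({0, 1, 2, 3, 4}) = 5
G(25) = mex({0, 1, 3, 4, 7}) = 2
G(26) = mex({0, 1, 3, 4, 5, 7}) = 2
G(27) = mex({0, 1, 3, 5}) = 2
G(28) = mex({0, 1, 2, 5}) = 3
G(29) = mex({0, 1, 2, 4, 5, 6}) = 3
G(30) = mex({1, 2, 4, 6}) = 0
G(31) = mex({0, 1, 2, 3, 4, 6}) = 5
G(32) = mex({1, 2, 3, 4, 7}) = 0
G(33) = mex({0, 3, 7}) = 1
G(34) = mex({0, 2, 3, 5, 7}) = 1
G(35) = mex({0, 2, 3, 5, 6}) = 1
Therefore G(35) = 1.

1


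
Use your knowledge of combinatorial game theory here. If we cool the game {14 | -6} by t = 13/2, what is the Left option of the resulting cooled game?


Original game: {14 | -6} (a switch {a | b} with a > b).
Cooling by t (for t below the temperature (a - b)/2 = 10) taxes each move by t: {a | b} cooled by t is {a - t | b + t}.
Cooling amount: t = 13/2
Cooled Left option: 14 - 13/2 = 15/2
Cooled Right option: -6 + 13/2 = 1/2
Cooled game: {15/2 | 1/2}
Left option = 15/2

15/2


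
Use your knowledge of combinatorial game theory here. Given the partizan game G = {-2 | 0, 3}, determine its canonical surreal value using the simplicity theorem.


Left options: {-2}, max = -2
Right options: {0, 3}, min = 0
All options are numbers and max(Left) < min(Right), so by the simplicity theorem the value is the simplest (earliest-born) number strictly between -2 and 0.
The only integer strictly between -2 and 0 is -1.
No non-integer in the interval can be simpler: if x is a non-integer in the interval, then floor(x) or ceil(x) also lies in the interval (the interval contains an integer), and both are proper prefixes of x's sign expansion, i.e. born earlier. So the game value is -1.
Game value = -1

-1


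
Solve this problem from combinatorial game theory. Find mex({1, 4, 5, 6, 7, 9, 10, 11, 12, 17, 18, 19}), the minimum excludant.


Set = {1, 4, 5, 6, 7, 9, 10, 11, 12, 17, 18, 19}
0 is NOT in the set. This is the mex.
mex = 0

0


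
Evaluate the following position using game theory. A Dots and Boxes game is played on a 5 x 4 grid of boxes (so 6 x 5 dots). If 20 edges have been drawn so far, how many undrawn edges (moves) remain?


Grid: 5 x 4 boxes, i.e. 6 rows and 5 columns of dots.
Horizontal edges: (rows + 1) * cols = 6 * 4 = 24
Vertical edges: rows * (cols + 1) = 5 * 5 = 25
Total edges: 24 + 25 = 49
Edges drawn: 20
Remaining: 49 - 20 = 29

29


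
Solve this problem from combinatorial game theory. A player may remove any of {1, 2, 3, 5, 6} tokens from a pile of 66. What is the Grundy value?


The subtraction set is S = {1, 2, 3, 5, 6}.
G(k) = mex{ G(k - s) : s in S, s <= k }. We compute iteratively: G(0) = 0.
G(1) = mex({0}) = 1
G(2) = mex({0, 1}) = 2
G(3) = mex({0, 1, 2}) = 3
G(4) = mex({1, 2, 3}) = 0
G(5) = mex({0, 2, 3}) = 1
G(6) = mex({0, 1, 3}) = 2
G(7) = mex({0, 1, 2}) = 3
G(8) = mex({1, 2, 3}) = 0
G(9) = mex({0, 2, 3}) = 1
Observe that G(4)..G(9) = 0, 1, 2, 3, 0, 1 repeats G(0)..G(5) = 0, 1, 2, 3, 0, 1.
For k >= max(S) = 6, G(k) is determined by the previous 6 values G(k-6)..G(k-1); a window of 6 consecutive values has recurred shifted by 4, so by induction G(k + 4) = G(k) for all k >= 0: the sequence is periodic from the start with period 4.
One period: G(0..3) = 0, 1, 2, 3.
66 mod 4 = 2, so G(66) = G(2) = 2.

2


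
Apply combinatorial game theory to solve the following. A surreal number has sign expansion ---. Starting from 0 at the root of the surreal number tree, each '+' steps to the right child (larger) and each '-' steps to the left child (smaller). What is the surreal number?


Sign expansion: ---
Rule: track bounds (lo, hi), initially (-inf, +inf). On '+', the current value becomes lo and we move to the simplest number in (value, hi): value + 1 if hi = +inf, otherwise the midpoint (value + hi)/2. On '-', the current value becomes hi and we move to value - 1 if lo = -inf, otherwise the midpoint (lo + value)/2.
Start at 0.
Step 1: sign = -, move left. Bounds: (-inf, 0). Value = -1
Step 2: sign = -, move left. Bounds: (-inf, -1). Value = -2
Step 3: sign = -, move left. Bounds: (-inf, -2). Value = -3
The surreal number with sign expansion --- is -3.

-3


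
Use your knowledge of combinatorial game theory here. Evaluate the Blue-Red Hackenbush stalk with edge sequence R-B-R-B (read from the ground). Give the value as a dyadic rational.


Edges (from ground): R-B-R-B
By Berlekamp's sign-expansion rule, a Blue-Red Hackenbush stalk has the value of the surreal number whose sign sequence is the edge sequence with B -> + and R -> -.
Sign sequence: -+-+
Trace the sign expansion in the surreal number tree, starting from 0:
Edge 1: R (sign -) -> bounds (-inf, 0), value = -1
Edge 2: B (sign +) -> bounds (-1, 0), value = -1/2
Edge 3: R (sign -) -> bounds (-1, -1/2), value = -3/4
Edge 4: B (sign +) -> bounds (-3/4, -1/2), value = -5/8
Game value = -5/8

-5/8


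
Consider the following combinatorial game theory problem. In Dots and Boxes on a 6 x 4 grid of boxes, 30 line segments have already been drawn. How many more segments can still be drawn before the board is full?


Grid: 6 x 4 boxes, i.e. 7 rows and 5 columns of dots.
Horizontal edges: (rows + 1) * cols = 7 * 4 = 28
Vertical edges: rows * (cols + 1) = 6 * 5 = 30
Total edges: 28 + 30 = 58
Edges drawn: 30
Remaining: 58 - 30 = 28

28


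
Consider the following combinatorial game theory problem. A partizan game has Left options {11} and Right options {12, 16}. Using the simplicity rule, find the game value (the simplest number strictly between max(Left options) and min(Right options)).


Left options: {11}, max = 11
Right options: {12, 16}, min = 12
All options are numbers and max(Left) < min(Right), so by the simplicity theorem the value is the simplest (earliest-born) number strictly between 11 and 12.
No integer lies strictly between 11 and 12, so the value is the dyadic rational m/2^k in the interval with the smallest k (then m odd); search k = 1, 2, ...:
Denominator 2: 23/2 lies strictly between 11 and 12 -- found.
The simplest number in the interval is 23/2.
Game value = 23/2

23/2


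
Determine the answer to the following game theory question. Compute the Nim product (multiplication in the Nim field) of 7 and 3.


Nim multiplication is bilinear over XOR: (u XOR v) * w = (u*w) XOR (v*w).
So we split each operand into its bit components and XOR the pairwise Nim products.
7 = 1 + 2 + 4 (as XOR of powers of 2).
3 = 1 + 2 (as XOR of powers of 2).
Using the standard Nim-product table on single bits:
  2*2 = 3,   2*4 = 8,   2*8 = 12,
  4*4 = 6,   4*8 = 11,  8*8 = 13,
and  1*x = x (identity), k*l = l*k (commutative).
Pairwise Nim products:
  1 * 1 = 1
  1 * 2 = 2
  2 * 1 = 2
  2 * 2 = 3
  4 * 1 = 4
  4 * 2 = 8
XOR them: 1 XOR 2 XOR 2 XOR 3 XOR 4 XOR 8 = 14.
Result: 7 * 3 = 14 (in Nim).

14


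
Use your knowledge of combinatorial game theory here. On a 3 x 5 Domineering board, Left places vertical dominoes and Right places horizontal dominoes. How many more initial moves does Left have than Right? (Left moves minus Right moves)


Board is 3 x 5 (rows x cols).
Left (vertical) placements: (rows-1) * cols = 2 * 5 = 10
Right (horizontal) placements: rows * (cols-1) = 3 * 4 = 12
Advantage = Left - Right = 10 - 12 = -2

-2


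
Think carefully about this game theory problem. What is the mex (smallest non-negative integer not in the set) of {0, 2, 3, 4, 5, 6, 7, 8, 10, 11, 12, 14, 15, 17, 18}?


Set = {0, 2, 3, 4, 5, 6, 7, 8, 10, 11, 12, 14, 15, 17, 18}
0 is in the set.
1 is NOT in the set. This is the mex.
mex = 1

1


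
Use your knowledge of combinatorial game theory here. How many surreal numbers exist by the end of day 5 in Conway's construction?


Day 0: {|} = 0 is born. Count = 1.
Day n: the number of surreal numbers born by day n is 2^(n+1) - 1.
By day 0: 2^1 - 1 = 1
By day 1: 2^2 - 1 = 3
By day 2: 2^3 - 1 = 7
By day 3: 2^4 - 1 = 15
By day 4: 2^5 - 1 = 31
By day 5: 2^6 - 1 = 63
By day 5: 63 surreal numbers.

63


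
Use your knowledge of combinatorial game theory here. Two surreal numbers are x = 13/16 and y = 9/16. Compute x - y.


x = 13/16, y = 9/16
Converting to common denominator: 16
x = 13/16, y = 9/16
x - y = 13/16 - 9/16 = 1/4

1/4


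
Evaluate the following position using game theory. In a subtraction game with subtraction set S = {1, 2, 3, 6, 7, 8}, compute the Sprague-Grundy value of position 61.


The subtraction set is S = {1, 2, 3, 6, 7, 8}.
G(k) = mex{ G(k - s) : s in S, s <= k }. We compute iteratively: G(0) = 0.
G(1) = mex({0}) = 1
G(2) = mex({0, 1}) = 2
G(3) = mex({0, 1, 2}) = 3
G(4) = mex({1, 2, 3}) = 0
G(5) = mex({0, 2, 3}) = 1
G(6) = mex({0, 1, 3}) = 2
G(7) = mex({0, 1, 2}) = 3
G(8) = mex({0, 1, 2, 3}) = 4
G(9) = mex({1, 2, 3, 4}) = 0
G(10) = mex({0, 2, 3, 4}) = 1
G(11) = mex({0, 1, 3, 4}) = 2
G(12) = mex({0, 1, 2}) = 3
G(13) = mex({1, 2, 3}) = 0
G(14) = mex({0, 2, 3, 4}) = 1
G(15) = mex({0, 1, 3, 4}) = 2
G(16) = mex({0, 1, 2, 4}) = 3
Observe that G(9)..G(16) = 0, 1, 2, 3, 0, 1, 2, 3 repeats G(0)..G(7) = 0, 1, 2, 3, 0, 1, 2, 3.
For k >= max(S) = 8, G(k) is determined by the previous 8 values G(k-8)..G(k-1); a window of 8 consecutive values has recurred shifted by 9, so by induction G(k + 9) = G(k) for all k >= 0: the sequence is periodic from the start with period 9.
One period: G(0..8) = 0, 1, 2, 3, 0, 1, 2, 3, 4.
61 mod 9 = 7, so G(61) = G(7) = 3.

3


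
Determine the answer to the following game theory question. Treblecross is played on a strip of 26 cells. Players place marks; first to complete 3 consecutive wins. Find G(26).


Treblecross: place X on empty cells; 3-in-a-row wins.
Playing within two cells of an existing X lets the opponent win at once, so sensible play treats the cells i-2..i+2 around each X as dead. The player left with no safe cell loses, so this is a normal-play take-away game on strips of safe cells.
Placing X at cell i (0-indexed) of a strip of k safe cells leaves independent strips of sizes max(0, i-2) and max(0, k-i-3). Hence G(k) = mex{ G(max(0,i-2)) XOR G(max(0,k-i-3)) : 0 <= i < k }, with G(0) = 0.
G(1): splits (0,0):0^0=0 -> mex({0}) = 1
G(2): splits (0,0):0^0=0 -> mex({0}) = 1
G(3): splits (0,0):0^0=0 -> mex({0}) = 1
G(4): splits (0,1):0^1=1 (0,0):0^0=0 -> mex({0, 1}) = 2
G(5): splits (0,2):0^1=1 (0,1):0^1=1 (0,0):0^0=0 -> mex({0, 1}) = 2
G(6) = mex({1}) = 0
G(7) = mex({0, 1, 2}) = 3
G(8) = mex({0, 1, 2}) = 3
G(9) = mex({0, 2}) = 1
G(10) = mex({0, 2, 3}) = 1
G(11) = mex({0, 3}) = 1
G(12) = mex({1, 3}) = 0
G(13) = mex({0, 1, 2, 3}) = 4
G(14) = mex({0, 1, 2}) = 3
G(15) = mex({0, 1, 2}) = 3
G(16) = mex({0, 1, 2, 4}) = 3
G(17) = mex({0, 1, 3, 4}) = 2
G(18) = mex({0, 1, 3, 4}) = 2
G(19) = mex({0, 1, 3, 5}) = 2
G(20) = mex({0, 1, 2, 3, 5}) = 4
G(21) = mex({0, 1, 2, 3, 5}) = 4
G(22) = mex({1, 2, 6}) = 0
G(23) = mex({0, 1, 2, 3, 4, 6}) = 5
G(24) = mex({0, 1, 2, 3, 4}) = 5
G(25) = mex({0, 1, 3, 4, 7}) = 2
G(26) = mex({0, 1, 3, 4, 5, 7}) = 2
Therefore G(26) = 2.

2


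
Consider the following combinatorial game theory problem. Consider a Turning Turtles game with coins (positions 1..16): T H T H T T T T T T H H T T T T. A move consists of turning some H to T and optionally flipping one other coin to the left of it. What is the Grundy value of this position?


Coins: T H T H T T T T T T H H T T T T
Key fact: a single head at position k behaves exactly like a Nim heap of size k (turning it to T and optionally flipping a coin at j < k corresponds to moving the heap from k to j, or to 0), and heads combine as a disjunctive sum (two heads at the same place would cancel, matching j XOR j = 0). So the Nim-value is the XOR of the 1-indexed positions of the heads.
Face-up positions (1-indexed): [2, 4, 11, 12]
XOR 0 with 2: 0 XOR 2 = 2
XOR 2 with 4: 2 XOR 4 = 6
XOR 6 with 11: 6 XOR 11 = 13
XOR 13 with 12: 13 XOR 12 = 1
Nim-value = 1

1


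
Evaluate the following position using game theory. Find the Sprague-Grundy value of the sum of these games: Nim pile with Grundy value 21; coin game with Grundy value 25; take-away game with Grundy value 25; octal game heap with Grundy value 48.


By the Sprague-Grundy theorem, the Grundy value of a sum of games is the XOR of individual Grundy values.
Nim pile: Grundy value = 21. Running XOR: 0 XOR 21 = 21
coin game: Grundy value = 25. Running XOR: 21 XOR 25 = 12
take-away game: Grundy value = 25. Running XOR: 12 XOR 25 = 21
octal game heap: Grundy value = 48. Running XOR: 21 XOR 48 = 37
The combined Grundy value is 37.

37


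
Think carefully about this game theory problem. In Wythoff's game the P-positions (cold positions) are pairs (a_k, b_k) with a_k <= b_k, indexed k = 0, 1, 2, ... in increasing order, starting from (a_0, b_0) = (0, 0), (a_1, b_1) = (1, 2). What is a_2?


By Wythoff's theorem, a_k = floor(k * phi) and b_k = floor(k * phi^2) = a_k + k, where phi = (1 + sqrt(5))/2 is the golden ratio.
phi = (1 + sqrt(5))/2 = 1.618034
k = 2
k * phi = 2 * 1.618034 = 3.236068
a_2 = floor(k * phi) = 3

3


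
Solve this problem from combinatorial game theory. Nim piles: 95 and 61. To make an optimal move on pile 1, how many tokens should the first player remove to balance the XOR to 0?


Piles: 95 and 61
Current XOR: 95 XOR 61 = 98 (non-zero, so this is an N-position).
To make the XOR zero, we need to find a move that balances the piles.
For pile 1 (size 95): target = 95 XOR 98 = 61
We reduce pile 1 from 95 to 61.
Tokens removed: 95 - 61 = 34
Verification: 61 XOR 61 = 0

34


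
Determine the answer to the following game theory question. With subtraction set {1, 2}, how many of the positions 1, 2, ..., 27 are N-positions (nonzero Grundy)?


Subtraction set S = {1, 2}, so G(n) = n mod 3.
G(n) = 0 when n is a multiple of 3.
Multiples of 3 in [1, 27]: 9
N-positions (nonzero Grundy) = 27 - 9 = 18

18


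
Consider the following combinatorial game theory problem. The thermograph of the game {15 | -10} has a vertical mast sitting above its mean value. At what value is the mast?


Game = {15 | -10}, a switch {a | b} with numbers a > b.
Its thermograph has left wall a - t and right wall b + t, which meet at t = (a - b)/2, where both equal (a + b)/2. So the mast (mean value) is at (a + b)/2.
Mean = (15 + (-10))/2 = 5/2 = 5/2

5/2


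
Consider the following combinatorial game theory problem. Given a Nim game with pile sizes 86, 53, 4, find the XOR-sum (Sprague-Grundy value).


We need the XOR (exclusive or) of all pile sizes.
After XOR-ing pile 1 (size 86): 0 XOR 86 = 86
After XOR-ing pile 2 (size 53): 86 XOR 53 = 99
After XOR-ing pile 3 (size 4): 99 XOR 4 = 103
The Nim-value of this position is 103.

103


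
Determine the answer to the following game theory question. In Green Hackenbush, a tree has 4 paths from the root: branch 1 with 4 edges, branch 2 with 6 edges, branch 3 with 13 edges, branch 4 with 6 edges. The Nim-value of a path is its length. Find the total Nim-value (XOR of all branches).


The tree has 4 branches from the ground vertex.
In Green Hackenbush, the Nim-value of a simple path of length k is k.
Branch 1: length 4, Nim-value = 4
Branch 2: length 6, Nim-value = 6
Branch 3: length 13, Nim-value = 13
Branch 4: length 6, Nim-value = 6
Total Nim-value = XOR of all branch values:
0 XOR 4 = 4
4 XOR 6 = 2
2 XOR 13 = 15
15 XOR 6 = 9
Nim-value of the tree = 9

9


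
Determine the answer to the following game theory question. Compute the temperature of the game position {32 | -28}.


The game is {32 | -28}, a switch {a | b} with numbers a > b.
Cooling {a | b} by t gives {a - t | b + t}, which stops being hot when a - t = b + t, i.e. at t = (a - b)/2. So the temperature of a switch is (a - b)/2.
Temperature = (Left option - Right option) / 2
= (32 - (-28)) / 2
= 60 / 2
= 30

30


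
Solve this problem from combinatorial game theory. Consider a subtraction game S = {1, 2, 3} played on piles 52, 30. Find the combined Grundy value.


Subtraction set: {1, 2, 3}
For this subtraction set, G(n) = n mod 4 (period = max + 1 = 4).
Pile 1 (size 52): G(52) = 52 mod 4 = 0
Pile 2 (size 30): G(30) = 30 mod 4 = 2
Total Grundy value = XOR of all: 0 XOR 2 = 2

2


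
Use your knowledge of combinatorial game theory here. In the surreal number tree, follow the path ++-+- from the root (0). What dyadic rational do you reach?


Sign expansion: ++-+-
Rule: track bounds (lo, hi), initially (-inf, +inf). On '+', the current value becomes lo and we move to the simplest number in (value, hi): value + 1 if hi = +inf, otherwise the midpoint (value + hi)/2. On '-', the current value becomes hi and we move to value - 1 if lo = -inf, otherwise the midpoint (lo + value)/2.
Start at 0.
Step 1: sign = +, move right. Bounds: (0, +inf). Value = 1
Step 2: sign = +, move right. Bounds: (1, +inf). Value = 2
Step 3: sign = -, move left. Bounds: (1, 2). Value = 3/2
Step 4: sign = +, move right. Bounds: (3/2, 2). Value = 7/4
Step 5: sign = -, move left. Bounds: (3/2, 7/4). Value = 13/8
The surreal number with sign expansion ++-+- is 13/8.

13/8
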